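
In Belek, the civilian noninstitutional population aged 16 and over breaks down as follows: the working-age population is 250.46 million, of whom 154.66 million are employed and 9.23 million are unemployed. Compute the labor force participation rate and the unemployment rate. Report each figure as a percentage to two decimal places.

Labor force = employed + unemployed = 154.66 + 9.23 = 163.89 million.
Unemployment rate = 9.23 / 163.89 = 5.63%.
Labor force participation rate = 163.89 / 250.46 = 65.44%.

Labor force participation rate ≈ 65.44%; unemployment rate ≈ 5.63%.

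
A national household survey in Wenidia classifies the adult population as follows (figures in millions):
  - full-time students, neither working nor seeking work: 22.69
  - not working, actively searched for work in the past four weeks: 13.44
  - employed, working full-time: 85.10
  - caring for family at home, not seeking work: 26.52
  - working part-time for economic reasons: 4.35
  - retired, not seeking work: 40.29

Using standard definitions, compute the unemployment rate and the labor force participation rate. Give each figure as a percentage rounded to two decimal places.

Unemployment rate ≈ 13.06%; labor force participation rate ≈ 53.48%.

Employed = 85.10 + 4.35 = 89.45 million (anyone who worked, including part-time for economic reasons, counts as employed).
Unemployed = 13.44 million.
Labor force = 89.45 + 13.44 = 102.89 million.
Not in labor force = 22.69 + 26.52 + 40.29 = 89.50 million (those not working and not actively searching are outside the labor force).
Civilian working-age population = 102.89 + 89.50 = 192.39 million.
Unemployment rate = 13.44 / 102.89 = 13.06%.
Labor force participation rate = 102.89 / 192.39 = 53.48%.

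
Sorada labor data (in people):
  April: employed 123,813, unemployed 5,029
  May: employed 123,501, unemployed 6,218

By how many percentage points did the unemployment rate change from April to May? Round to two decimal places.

April: labor force = 123,813 + 5,029 = 128,842; u = 5,029/128,842 = 3.90%.
May: labor force = 123,501 + 6,218 = 129,719; u = 6,218/129,719 = 4.79%.
Change = 4.79% − 3.90% = +0.89 pp.

The unemployment rate changed by +0.89 percentage points.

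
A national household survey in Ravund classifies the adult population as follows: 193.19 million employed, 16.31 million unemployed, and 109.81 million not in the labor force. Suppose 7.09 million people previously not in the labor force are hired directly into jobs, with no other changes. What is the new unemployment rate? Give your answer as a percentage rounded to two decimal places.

New unemployment rate ≈ 7.53%.

Initially, labor force = 193.19 + 16.31 = 209.50 million, so u = 16.31/209.50 = 7.79%.
After the change, employed and labor force both rise by 7.09; unemployed unchanged → E = 200.28, U = 16.31, labor force = 216.59 million.
New unemployment rate = 16.31 / 216.59 = 7.53%.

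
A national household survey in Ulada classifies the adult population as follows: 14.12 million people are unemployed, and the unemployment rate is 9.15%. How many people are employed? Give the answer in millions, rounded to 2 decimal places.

Labor force = U / u = 14.12 / 0.0915 ≈ 154.32 million.
Employed = labor force − unemployed = 154.32 − 14.12 = 140.20 million.

About 140.20 million are employed.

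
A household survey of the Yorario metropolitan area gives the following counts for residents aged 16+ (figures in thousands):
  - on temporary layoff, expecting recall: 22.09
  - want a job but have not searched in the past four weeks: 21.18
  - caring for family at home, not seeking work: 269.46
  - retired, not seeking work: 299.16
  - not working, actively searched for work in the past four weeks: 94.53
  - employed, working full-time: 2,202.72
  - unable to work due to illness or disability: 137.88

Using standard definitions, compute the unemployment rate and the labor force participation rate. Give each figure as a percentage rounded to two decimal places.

Unemployment rate ≈ 5.03%; labor force participation rate ≈ 76.12%.

Employed = 2,202.72 thousand.
Unemployed = 22.09 + 94.53 = 116.62 thousand (jobless and actively searching, or on temporary layoff).
Labor force = 2,202.72 + 116.62 = 2,319.34 thousand.
Not in labor force = 21.18 + 269.46 + 299.16 + 137.88 = 727.68 thousand (those not working and not actively searching are outside the labor force — including those who want a job but have given up searching).
Civilian working-age population = 2,319.34 + 727.68 = 3,047.02 thousand.
Unemployment rate = 116.62 / 2,319.34 = 5.03%.
Labor force participation rate = 2,319.34 / 3,047.02 = 76.12%.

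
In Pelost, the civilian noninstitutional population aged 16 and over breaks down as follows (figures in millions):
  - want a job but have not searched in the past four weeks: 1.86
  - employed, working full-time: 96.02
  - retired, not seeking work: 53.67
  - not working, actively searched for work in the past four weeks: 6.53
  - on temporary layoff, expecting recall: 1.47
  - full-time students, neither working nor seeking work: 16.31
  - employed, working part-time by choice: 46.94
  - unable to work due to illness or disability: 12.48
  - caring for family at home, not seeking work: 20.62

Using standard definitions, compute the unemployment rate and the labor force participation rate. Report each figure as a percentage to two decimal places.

Unemployment rate ≈ 5.30%; labor force participation rate ≈ 58.99%.

Employed = 96.02 + 46.94 = 142.96 million.
Unemployed = 6.53 + 1.47 = 8.00 million (jobless and actively searching, or on temporary layoff).
Labor force = 142.96 + 8.00 = 150.96 million.
Not in labor force = 1.86 + 53.67 + 16.31 + 12.48 + 20.62 = 104.94 million (those not working and not actively searching are outside the labor force — including those who want a job but have given up searching).
Civilian working-age population = 150.96 + 104.94 = 255.90 million.
Unemployment rate = 8.00 / 150.96 = 5.30%.
Labor force participation rate = 150.96 / 255.90 = 58.99%.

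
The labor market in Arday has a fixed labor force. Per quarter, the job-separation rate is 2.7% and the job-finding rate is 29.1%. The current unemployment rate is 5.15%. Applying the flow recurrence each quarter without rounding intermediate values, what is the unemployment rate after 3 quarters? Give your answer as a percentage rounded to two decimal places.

Unemployment rate after three quarters ≈ 7.43%.

With a fixed labor force, u_{t+1} = u_t + s·(1−u_t) − f·u_t = u_t·(1−s−f) + s.
Here 1−s−f = 0.682 and s = 0.027.
u_1 = 0.051500 × 0.682 + 0.027 = 0.062123.
u_2 = 0.062123 × 0.682 + 0.027 = 0.069368.
u_3 = 0.069368 × 0.682 + 0.027 = 0.074309.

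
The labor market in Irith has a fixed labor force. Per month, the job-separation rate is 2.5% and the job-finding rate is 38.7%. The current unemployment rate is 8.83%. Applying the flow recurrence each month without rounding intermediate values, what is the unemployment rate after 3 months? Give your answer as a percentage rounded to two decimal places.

With a fixed labor force, u_{t+1} = u_t + s·(1−u_t) − f·u_t = u_t·(1−s−f) + s.
Here 1−s−f = 0.588 and s = 0.025.
u_1 = 0.088300 × 0.588 + 0.025 = 0.076920.
u_2 = 0.076920 × 0.588 + 0.025 = 0.070229.
u_3 = 0.070229 × 0.588 + 0.025 = 0.066295.

Unemployment rate after three months ≈ 6.63%.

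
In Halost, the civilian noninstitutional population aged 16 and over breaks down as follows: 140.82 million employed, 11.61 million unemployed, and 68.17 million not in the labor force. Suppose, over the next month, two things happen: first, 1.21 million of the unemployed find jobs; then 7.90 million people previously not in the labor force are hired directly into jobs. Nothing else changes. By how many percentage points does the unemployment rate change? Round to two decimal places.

Initially, labor force = 140.82 + 11.61 = 152.43 million, so u = 11.61/152.43 = 7.62%.
After the first change, unemployed falls and employed rises by 1.21; labor force unchanged → E = 142.03, U = 10.40, labor force = 152.43 million.
After the second change, employed and labor force both rise by 7.90; unemployed unchanged → E = 149.93, U = 10.40, labor force = 160.33 million.
New unemployment rate = 10.40 / 160.33 = 6.49%.
Change = 6.49% − 7.62% = −1.13 percentage points.

The unemployment rate changes by −1.13 percentage points.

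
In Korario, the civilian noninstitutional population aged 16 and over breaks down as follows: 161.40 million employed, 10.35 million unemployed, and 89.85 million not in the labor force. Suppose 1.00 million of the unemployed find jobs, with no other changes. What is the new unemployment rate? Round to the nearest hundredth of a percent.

New unemployment rate ≈ 5.44%.

Initially, labor force = 161.40 + 10.35 = 171.75 million, so u = 10.35/171.75 = 6.03%.
After the change, unemployed falls and employed rises by 1.00; labor force unchanged → E = 162.40, U = 9.35, labor force = 171.75 million.
New unemployment rate = 9.35 / 171.75 = 5.44%.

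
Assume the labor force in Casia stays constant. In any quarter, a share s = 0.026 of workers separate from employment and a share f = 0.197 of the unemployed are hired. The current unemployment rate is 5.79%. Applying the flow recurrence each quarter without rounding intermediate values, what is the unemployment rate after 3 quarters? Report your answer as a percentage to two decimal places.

Unemployment rate after three quarters ≈ 8.91%.

With a fixed labor force, u_{t+1} = u_t + s·(1−u_t) − f·u_t = u_t·(1−s−f) + s.
Here 1−s−f = 0.777 and s = 0.026.
u_1 = 0.057900 × 0.777 + 0.026 = 0.070988.
u_2 = 0.070988 × 0.777 + 0.026 = 0.081158.
u_3 = 0.081158 × 0.777 + 0.026 = 0.089060.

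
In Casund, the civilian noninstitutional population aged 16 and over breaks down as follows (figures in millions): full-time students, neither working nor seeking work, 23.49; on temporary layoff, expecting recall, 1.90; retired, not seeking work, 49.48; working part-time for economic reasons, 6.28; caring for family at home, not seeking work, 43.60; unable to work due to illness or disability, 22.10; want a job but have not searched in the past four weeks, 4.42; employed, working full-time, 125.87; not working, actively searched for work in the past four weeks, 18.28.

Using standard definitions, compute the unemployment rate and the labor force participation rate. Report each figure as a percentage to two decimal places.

Unemployment rate ≈ 13.25%; labor force participation rate ≈ 51.56%.

Employed = 6.28 + 125.87 = 132.15 million (anyone who worked, including part-time for economic reasons, counts as employed).
Unemployed = 1.90 + 18.28 = 20.18 million (jobless and actively searching, or on temporary layoff).
Labor force = 132.15 + 20.18 = 152.33 million.
Not in labor force = 23.49 + 49.48 + 43.60 + 22.10 + 4.42 = 143.09 million (those not working and not actively searching are outside the labor force — including those who want a job but have given up searching).
Civilian working-age population = 152.33 + 143.09 = 295.42 million.
Unemployment rate = 20.18 / 152.33 = 13.25%.
Labor force participation rate = 152.33 / 295.42 = 51.56%.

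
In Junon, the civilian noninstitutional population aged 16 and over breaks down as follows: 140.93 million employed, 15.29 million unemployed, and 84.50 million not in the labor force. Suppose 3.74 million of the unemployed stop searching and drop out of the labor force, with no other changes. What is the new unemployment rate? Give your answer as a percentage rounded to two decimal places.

Initially, labor force = 140.93 + 15.29 = 156.22 million, so u = 15.29/156.22 = 9.79%.
After the change, unemployed and labor force both fall by 3.74 → E = 140.93, U = 11.55, labor force = 152.48 million.
New unemployment rate = 11.55 / 152.48 = 7.57%.

New unemployment rate ≈ 7.57%.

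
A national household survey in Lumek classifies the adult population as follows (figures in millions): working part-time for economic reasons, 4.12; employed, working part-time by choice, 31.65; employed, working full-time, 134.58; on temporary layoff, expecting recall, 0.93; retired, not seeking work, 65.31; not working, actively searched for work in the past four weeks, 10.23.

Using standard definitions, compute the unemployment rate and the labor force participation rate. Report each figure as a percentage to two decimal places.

Employed = 4.12 + 31.65 + 134.58 = 170.35 million (anyone who worked, including part-time for economic reasons, counts as employed).
Unemployed = 0.93 + 10.23 = 11.16 million (jobless and actively searching, or on temporary layoff).
Labor force = 170.35 + 11.16 = 181.51 million.
Not in labor force = 65.31 million (those not working and not actively searching are outside the labor force).
Civilian working-age population = 181.51 + 65.31 = 246.82 million.
Unemployment rate = 11.16 / 181.51 = 6.15%.
Labor force participation rate = 181.51 / 246.82 = 73.54%.

Unemployment rate ≈ 6.15%; labor force participation rate ≈ 73.54%.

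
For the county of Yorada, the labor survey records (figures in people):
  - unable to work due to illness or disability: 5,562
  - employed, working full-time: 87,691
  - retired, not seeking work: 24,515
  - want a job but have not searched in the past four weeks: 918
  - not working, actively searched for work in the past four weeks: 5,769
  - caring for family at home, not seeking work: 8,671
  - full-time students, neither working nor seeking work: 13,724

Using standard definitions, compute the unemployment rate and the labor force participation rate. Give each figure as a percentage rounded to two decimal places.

Employed = 87,691.
Unemployed = 5,769.
Labor force = 87,691 + 5,769 = 93,460.
Not in labor force = 5,562 + 24,515 + 918 + 8,671 + 13,724 = 53,390 (those not working and not actively searching are outside the labor force — including those who want a job but have given up searching).
Civilian working-age population = 93,460 + 53,390 = 146,850.
Unemployment rate = 5,769 / 93,460 = 6.17%.
Labor force participation rate = 93,460 / 146,850 = 63.64%.

Unemployment rate ≈ 6.17%; labor force participation rate ≈ 63.64%.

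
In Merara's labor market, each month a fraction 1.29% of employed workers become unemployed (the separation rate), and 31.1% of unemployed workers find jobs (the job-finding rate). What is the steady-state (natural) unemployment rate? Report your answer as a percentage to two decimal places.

At steady state the flows balance: s·E = f·U, so U/(E+U) = s/(s+f).
u* = 1.29 / (1.29 + 31.1) = 1.29 / 32.39 = 3.98%.

Steady-state unemployment rate ≈ 3.98%.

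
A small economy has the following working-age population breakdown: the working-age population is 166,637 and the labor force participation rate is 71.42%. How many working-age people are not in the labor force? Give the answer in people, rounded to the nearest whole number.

Share not in the labor force = 1 − 0.7142 = 0.2858.
Not in labor force = 0.2858 × 166,637 ≈ 47,625.

About 47,625 are not in the labor force.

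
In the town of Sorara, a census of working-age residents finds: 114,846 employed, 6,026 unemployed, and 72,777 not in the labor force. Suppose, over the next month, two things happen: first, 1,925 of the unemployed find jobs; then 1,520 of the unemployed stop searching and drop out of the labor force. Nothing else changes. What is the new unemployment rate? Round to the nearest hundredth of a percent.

Initially, labor force = 114,846 + 6,026 = 120,872, so u = 6,026/120,872 = 4.99%.
After the first change, unemployed falls and employed rises by 1,925; labor force unchanged → E = 116,771, U = 4,101, labor force = 120,872.
After the second change, unemployed and labor force both fall by 1,520 → E = 116,771, U = 2,581, labor force = 119,352.
New unemployment rate = 2,581 / 119,352 = 2.16%.

New unemployment rate ≈ 2.16%.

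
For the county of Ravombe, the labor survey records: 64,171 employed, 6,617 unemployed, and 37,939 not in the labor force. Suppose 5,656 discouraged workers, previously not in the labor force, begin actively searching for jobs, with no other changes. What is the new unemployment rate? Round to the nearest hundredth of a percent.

New unemployment rate ≈ 16.05%.

Initially, labor force = 64,171 + 6,617 = 70,788, so u = 6,617/70,788 = 9.35%.
After the change, unemployed and labor force both rise by 5,656 → E = 64,171, U = 12,273, labor force = 76,444.
New unemployment rate = 12,273 / 76,444 = 16.05%.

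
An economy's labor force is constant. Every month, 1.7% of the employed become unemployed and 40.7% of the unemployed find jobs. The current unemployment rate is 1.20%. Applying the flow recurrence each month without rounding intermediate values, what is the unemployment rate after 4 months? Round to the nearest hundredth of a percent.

Unemployment rate after four months ≈ 3.70%.

With a fixed labor force, u_{t+1} = u_t + s·(1−u_t) − f·u_t = u_t·(1−s−f) + s.
Here 1−s−f = 0.576 and s = 0.017.
u_1 = 0.012000 × 0.576 + 0.017 = 0.023912.
u_2 = 0.023912 × 0.576 + 0.017 = 0.030773.
u_3 = 0.030773 × 0.576 + 0.017 = 0.034725.
u_4 = 0.034725 × 0.576 + 0.017 = 0.037002.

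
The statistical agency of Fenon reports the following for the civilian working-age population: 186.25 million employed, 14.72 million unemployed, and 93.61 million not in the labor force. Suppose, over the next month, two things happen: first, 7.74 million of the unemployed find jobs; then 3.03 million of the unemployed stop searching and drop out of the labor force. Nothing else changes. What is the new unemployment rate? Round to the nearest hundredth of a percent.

Initially, labor force = 186.25 + 14.72 = 200.97 million, so u = 14.72/200.97 = 7.32%.
After the first change, unemployed falls and employed rises by 7.74; labor force unchanged → E = 193.99, U = 6.98, labor force = 200.97 million.
After the second change, unemployed and labor force both fall by 3.03 → E = 193.99, U = 3.95, labor force = 197.94 million.
New unemployment rate = 3.95 / 197.94 = 2.00%.

New unemployment rate ≈ 2.00%.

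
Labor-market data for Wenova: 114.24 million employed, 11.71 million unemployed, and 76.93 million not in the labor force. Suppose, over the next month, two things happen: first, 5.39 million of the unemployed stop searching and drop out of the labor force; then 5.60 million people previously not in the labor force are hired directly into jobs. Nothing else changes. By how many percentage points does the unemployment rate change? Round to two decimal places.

Initially, labor force = 114.24 + 11.71 = 125.95 million, so u = 11.71/125.95 = 9.30%.
After the first change, unemployed and labor force both fall by 5.39 → E = 114.24, U = 6.32, labor force = 120.56 million.
After the second change, employed and labor force both rise by 5.60; unemployed unchanged → E = 119.84, U = 6.32, labor force = 126.16 million.
New unemployment rate = 6.32 / 126.16 = 5.01%.
Change = 5.01% − 9.30% = −4.29 percentage points.

The unemployment rate changes by −4.29 percentage points.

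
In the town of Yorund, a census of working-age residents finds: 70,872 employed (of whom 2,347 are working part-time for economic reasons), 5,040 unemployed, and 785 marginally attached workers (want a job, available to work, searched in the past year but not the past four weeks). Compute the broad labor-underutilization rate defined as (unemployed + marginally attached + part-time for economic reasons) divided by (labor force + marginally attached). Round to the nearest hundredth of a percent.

Broad underutilization rate ≈ 10.65%.

Labor force = 70,872 + 5,040 = 75,912.
Numerator = 5,040 + 785 + 2,347 = 8,172.
Denominator = 75,912 + 785 = 76,697.
Broad rate = 8,172 / 76,697 = 10.65%.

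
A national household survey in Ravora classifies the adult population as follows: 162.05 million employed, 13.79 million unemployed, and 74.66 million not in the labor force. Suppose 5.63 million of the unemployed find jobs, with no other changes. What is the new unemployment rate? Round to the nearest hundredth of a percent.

Initially, labor force = 162.05 + 13.79 = 175.84 million, so u = 13.79/175.84 = 7.84%.
After the change, unemployed falls and employed rises by 5.63; labor force unchanged → E = 167.68, U = 8.16, labor force = 175.84 million.
New unemployment rate = 8.16 / 175.84 = 4.64%.

New unemployment rate ≈ 4.64%.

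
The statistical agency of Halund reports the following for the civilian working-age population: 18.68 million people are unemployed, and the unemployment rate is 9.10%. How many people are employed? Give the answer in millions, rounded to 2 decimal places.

Labor force = U / u = 18.68 / 0.0910 ≈ 205.27 million.
Employed = labor force − unemployed = 205.27 − 18.68 = 186.59 million.

About 186.59 million are employed.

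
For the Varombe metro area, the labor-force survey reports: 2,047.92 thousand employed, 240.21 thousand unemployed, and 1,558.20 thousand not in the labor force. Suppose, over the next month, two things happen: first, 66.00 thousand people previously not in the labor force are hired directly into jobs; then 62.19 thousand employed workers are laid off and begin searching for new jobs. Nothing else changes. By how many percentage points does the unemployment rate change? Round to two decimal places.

The unemployment rate changes by +2.35 percentage points.

Initially, labor force = 2,047.92 + 240.21 = 2,288.13 thousand, so u = 240.21/2,288.13 = 10.50%.
After the first change, employed and labor force both rise by 66.00; unemployed unchanged → E = 2,113.92, U = 240.21, labor force = 2,354.13 thousand.
After the second change, employed falls and unemployed rises by 62.19; labor force unchanged → E = 2,051.73, U = 302.40, labor force = 2,354.13 thousand.
New unemployment rate = 302.40 / 2,354.13 = 12.85%.
Change = 12.85% − 10.50% = +2.35 percentage points.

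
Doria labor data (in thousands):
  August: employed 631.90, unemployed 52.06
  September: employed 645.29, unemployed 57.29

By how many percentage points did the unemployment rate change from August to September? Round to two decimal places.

August: labor force = 631.90 + 52.06 = 683.96; u = 52.06/683.96 = 7.61%.
September: labor force = 645.29 + 57.29 = 702.58; u = 57.29/702.58 = 8.15%.
Change = 8.15% − 7.61% = +0.54 pp.

The unemployment rate changed by +0.54 percentage points.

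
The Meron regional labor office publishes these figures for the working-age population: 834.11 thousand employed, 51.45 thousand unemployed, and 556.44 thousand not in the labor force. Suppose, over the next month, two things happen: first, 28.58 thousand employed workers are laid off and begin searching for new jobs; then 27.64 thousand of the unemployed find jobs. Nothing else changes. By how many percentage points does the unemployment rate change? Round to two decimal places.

The unemployment rate changes by +0.11 percentage points.

Initially, labor force = 834.11 + 51.45 = 885.56 thousand, so u = 51.45/885.56 = 5.81%.
After the first change, employed falls and unemployed rises by 28.58; labor force unchanged → E = 805.53, U = 80.03, labor force = 885.56 thousand.
After the second change, unemployed falls and employed rises by 27.64; labor force unchanged → E = 833.17, U = 52.39, labor force = 885.56 thousand.
New unemployment rate = 52.39 / 885.56 = 5.92%.
Change = 5.92% − 5.81% = +0.11 percentage points.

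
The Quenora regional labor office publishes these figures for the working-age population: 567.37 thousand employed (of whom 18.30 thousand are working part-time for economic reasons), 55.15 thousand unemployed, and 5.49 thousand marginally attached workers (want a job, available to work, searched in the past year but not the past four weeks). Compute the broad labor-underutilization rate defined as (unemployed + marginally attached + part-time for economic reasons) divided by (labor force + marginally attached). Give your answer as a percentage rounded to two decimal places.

Labor force = 567.37 + 55.15 = 622.52 thousand.
Numerator = 55.15 + 5.49 + 18.30 = 78.94 thousand.
Denominator = 622.52 + 5.49 = 628.01 thousand.
Broad rate = 78.94 / 628.01 = 12.57%.

Broad underutilization rate ≈ 12.57%.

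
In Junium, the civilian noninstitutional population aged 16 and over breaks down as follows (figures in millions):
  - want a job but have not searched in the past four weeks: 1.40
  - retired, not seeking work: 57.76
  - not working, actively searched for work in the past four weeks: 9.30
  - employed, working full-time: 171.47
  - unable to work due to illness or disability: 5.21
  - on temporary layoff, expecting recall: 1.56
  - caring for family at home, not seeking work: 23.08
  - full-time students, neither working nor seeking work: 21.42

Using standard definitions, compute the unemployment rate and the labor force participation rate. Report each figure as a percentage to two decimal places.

Unemployment rate ≈ 5.96%; labor force participation rate ≈ 62.61%.

Employed = 171.47 million.
Unemployed = 9.30 + 1.56 = 10.86 million (jobless and actively searching, or on temporary layoff).
Labor force = 171.47 + 10.86 = 182.33 million.
Not in labor force = 1.40 + 57.76 + 5.21 + 23.08 + 21.42 = 108.87 million (those not working and not actively searching are outside the labor force — including those who want a job but have given up searching).
Civilian working-age population = 182.33 + 108.87 = 291.20 million.
Unemployment rate = 10.86 / 182.33 = 5.96%.
Labor force participation rate = 182.33 / 291.20 = 62.61%.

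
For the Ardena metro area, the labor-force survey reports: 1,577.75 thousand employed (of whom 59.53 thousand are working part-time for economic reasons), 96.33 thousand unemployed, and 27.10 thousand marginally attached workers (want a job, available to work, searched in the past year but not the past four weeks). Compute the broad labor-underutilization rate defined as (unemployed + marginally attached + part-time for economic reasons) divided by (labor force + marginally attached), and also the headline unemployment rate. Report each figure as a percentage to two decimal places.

Labor force = 1,577.75 + 96.33 = 1,674.08 thousand.
Numerator = 96.33 + 27.10 + 59.53 = 182.96 thousand.
Denominator = 1,674.08 + 27.10 = 1,701.18 thousand.
Broad rate = 182.96 / 1,701.18 = 10.75%.
Headline unemployment rate = 96.33 / 1,674.08 = 5.75%.

Broad underutilization rate ≈ 10.75%; headline unemployment rate ≈ 5.75%.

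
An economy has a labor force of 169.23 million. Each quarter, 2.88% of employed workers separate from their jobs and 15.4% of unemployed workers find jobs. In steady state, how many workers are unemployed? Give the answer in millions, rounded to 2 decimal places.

About 26.66 million are unemployed in steady state.

Steady-state unemployment rate u* = s/(s+f) = 2.88/(2.88+15.4) = 0.157549.
Unemployed = u* × labor force = 0.157549 × 169.23 ≈ 26.66 million.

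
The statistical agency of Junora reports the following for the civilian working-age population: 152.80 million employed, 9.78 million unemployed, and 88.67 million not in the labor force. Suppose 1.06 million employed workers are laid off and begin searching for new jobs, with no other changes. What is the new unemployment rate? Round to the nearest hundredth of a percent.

Initially, labor force = 152.80 + 9.78 = 162.58 million, so u = 9.78/162.58 = 6.02%.
After the change, employed falls and unemployed rises by 1.06; labor force unchanged → E = 151.74, U = 10.84, labor force = 162.58 million.
New unemployment rate = 10.84 / 162.58 = 6.67%.

New unemployment rate ≈ 6.67%.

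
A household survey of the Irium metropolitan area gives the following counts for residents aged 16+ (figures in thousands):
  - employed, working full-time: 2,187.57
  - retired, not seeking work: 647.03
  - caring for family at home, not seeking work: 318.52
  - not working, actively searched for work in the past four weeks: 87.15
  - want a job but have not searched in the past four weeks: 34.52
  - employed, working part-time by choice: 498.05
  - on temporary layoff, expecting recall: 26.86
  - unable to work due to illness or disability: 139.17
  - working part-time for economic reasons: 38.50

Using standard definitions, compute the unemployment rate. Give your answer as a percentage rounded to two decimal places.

Employed = 2,187.57 + 498.05 + 38.50 = 2,724.12 thousand (anyone who worked, including part-time for economic reasons, counts as employed).
Unemployed = 87.15 + 26.86 = 114.01 thousand (jobless and actively searching, or on temporary layoff).
Labor force = 2,724.12 + 114.01 = 2,838.13 thousand.
Unemployment rate = 114.01 / 2,838.13 = 4.02%.

Unemployment rate ≈ 4.02%.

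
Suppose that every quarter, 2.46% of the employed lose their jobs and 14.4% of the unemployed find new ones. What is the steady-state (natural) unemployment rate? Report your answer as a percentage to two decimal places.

At steady state the flows balance: s·E = f·U, so U/(E+U) = s/(s+f).
u* = 2.46 / (2.46 + 14.4) = 2.46 / 16.86 = 14.59%.

Steady-state unemployment rate ≈ 14.59%.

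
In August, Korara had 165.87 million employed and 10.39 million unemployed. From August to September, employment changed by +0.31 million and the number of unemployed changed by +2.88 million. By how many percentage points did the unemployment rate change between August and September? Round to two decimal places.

August: labor force = 165.87 + 10.39 = 176.26; u = 10.39/176.26 = 5.89%.
September: labor force = 166.18 + 13.27 = 179.45; u = 13.27/179.45 = 7.39%.
Change = 7.39% − 5.89% = +1.50 pp.

The unemployment rate changed by +1.50 percentage points.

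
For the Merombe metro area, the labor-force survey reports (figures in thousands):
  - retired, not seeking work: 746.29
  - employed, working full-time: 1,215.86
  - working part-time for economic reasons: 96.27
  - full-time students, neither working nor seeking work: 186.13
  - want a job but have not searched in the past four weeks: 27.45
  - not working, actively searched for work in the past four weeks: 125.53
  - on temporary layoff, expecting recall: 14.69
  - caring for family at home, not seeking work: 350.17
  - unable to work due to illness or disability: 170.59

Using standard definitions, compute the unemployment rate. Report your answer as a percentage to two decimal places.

Unemployment rate ≈ 9.65%.

Employed = 1,215.86 + 96.27 = 1,312.13 thousand (anyone who worked, including part-time for economic reasons, counts as employed).
Unemployed = 125.53 + 14.69 = 140.22 thousand (jobless and actively searching, or on temporary layoff).
Labor force = 1,312.13 + 140.22 = 1,452.35 thousand.
Unemployment rate = 140.22 / 1,452.35 = 9.65%.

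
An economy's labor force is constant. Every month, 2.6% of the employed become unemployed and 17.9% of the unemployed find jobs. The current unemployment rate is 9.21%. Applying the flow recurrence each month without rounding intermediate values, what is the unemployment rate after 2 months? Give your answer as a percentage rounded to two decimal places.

With a fixed labor force, u_{t+1} = u_t + s·(1−u_t) − f·u_t = u_t·(1−s−f) + s.
Here 1−s−f = 0.795 and s = 0.026.
u_1 = 0.092100 × 0.795 + 0.026 = 0.099220.
u_2 = 0.099220 × 0.795 + 0.026 = 0.104880.

Unemployment rate after two months ≈ 10.49%.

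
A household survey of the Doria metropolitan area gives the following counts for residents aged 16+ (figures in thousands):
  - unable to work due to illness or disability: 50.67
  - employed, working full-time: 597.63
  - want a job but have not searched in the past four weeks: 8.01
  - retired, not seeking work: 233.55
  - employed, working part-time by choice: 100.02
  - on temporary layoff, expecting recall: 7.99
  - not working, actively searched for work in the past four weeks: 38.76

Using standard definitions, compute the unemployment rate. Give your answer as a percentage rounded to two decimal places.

Unemployment rate ≈ 6.28%.

Employed = 597.63 + 100.02 = 697.65 thousand.
Unemployed = 7.99 + 38.76 = 46.75 thousand (jobless and actively searching, or on temporary layoff).
Labor force = 697.65 + 46.75 = 744.40 thousand.
Unemployment rate = 46.75 / 744.40 = 6.28%.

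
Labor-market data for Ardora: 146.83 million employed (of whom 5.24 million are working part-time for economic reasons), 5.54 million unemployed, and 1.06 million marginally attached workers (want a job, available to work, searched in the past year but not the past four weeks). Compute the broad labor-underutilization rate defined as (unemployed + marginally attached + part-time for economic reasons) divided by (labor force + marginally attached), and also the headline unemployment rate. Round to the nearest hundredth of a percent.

Labor force = 146.83 + 5.54 = 152.37 million.
Numerator = 5.54 + 1.06 + 5.24 = 11.84 million.
Denominator = 152.37 + 1.06 = 153.43 million.
Broad rate = 11.84 / 153.43 = 7.72%.
Headline unemployment rate = 5.54 / 152.37 = 3.64%.

Broad underutilization rate ≈ 7.72%; headline unemployment rate ≈ 3.64%.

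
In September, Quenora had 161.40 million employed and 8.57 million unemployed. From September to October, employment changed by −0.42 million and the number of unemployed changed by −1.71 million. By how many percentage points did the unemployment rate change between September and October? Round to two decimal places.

September: labor force = 161.40 + 8.57 = 169.97; u = 8.57/169.97 = 5.04%.
October: labor force = 160.98 + 6.86 = 167.84; u = 6.86/167.84 = 4.09%.
Change = 4.09% − 5.04% = −0.95 pp.

The unemployment rate changed by −0.95 percentage points.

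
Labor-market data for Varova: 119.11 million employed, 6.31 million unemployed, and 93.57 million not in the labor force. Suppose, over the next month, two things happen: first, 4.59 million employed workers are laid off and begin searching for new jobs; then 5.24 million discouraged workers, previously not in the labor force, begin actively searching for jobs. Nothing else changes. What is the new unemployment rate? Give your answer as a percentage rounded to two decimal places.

Initially, labor force = 119.11 + 6.31 = 125.42 million, so u = 6.31/125.42 = 5.03%.
After the first change, employed falls and unemployed rises by 4.59; labor force unchanged → E = 114.52, U = 10.90, labor force = 125.42 million.
After the second change, unemployed and labor force both rise by 5.24 → E = 114.52, U = 16.14, labor force = 130.66 million.
New unemployment rate = 16.14 / 130.66 = 12.35%.

New unemployment rate ≈ 12.35%.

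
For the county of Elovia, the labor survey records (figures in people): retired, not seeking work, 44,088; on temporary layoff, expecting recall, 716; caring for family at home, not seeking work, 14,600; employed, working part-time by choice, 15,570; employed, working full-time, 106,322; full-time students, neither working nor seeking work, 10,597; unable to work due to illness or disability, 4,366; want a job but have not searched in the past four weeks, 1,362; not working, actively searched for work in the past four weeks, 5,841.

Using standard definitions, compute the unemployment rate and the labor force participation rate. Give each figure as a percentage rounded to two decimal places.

Employed = 15,570 + 106,322 = 121,892.
Unemployed = 716 + 5,841 = 6,557 (jobless and actively searching, or on temporary layoff).
Labor force = 121,892 + 6,557 = 128,449.
Not in labor force = 44,088 + 14,600 + 10,597 + 4,366 + 1,362 = 75,013 (those not working and not actively searching are outside the labor force — including those who want a job but have given up searching).
Civilian working-age population = 128,449 + 75,013 = 203,462.
Unemployment rate = 6,557 / 128,449 = 5.10%.
Labor force participation rate = 128,449 / 203,462 = 63.13%.

Unemployment rate ≈ 5.10%; labor force participation rate ≈ 63.13%.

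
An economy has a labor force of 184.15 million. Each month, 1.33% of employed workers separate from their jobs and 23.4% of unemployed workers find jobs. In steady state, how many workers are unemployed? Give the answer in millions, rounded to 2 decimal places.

About 9.90 million are unemployed in steady state.

Steady-state unemployment rate u* = s/(s+f) = 1.33/(1.33+23.4) = 0.053781.
Unemployed = u* × labor force = 0.053781 × 184.15 ≈ 9.90 million.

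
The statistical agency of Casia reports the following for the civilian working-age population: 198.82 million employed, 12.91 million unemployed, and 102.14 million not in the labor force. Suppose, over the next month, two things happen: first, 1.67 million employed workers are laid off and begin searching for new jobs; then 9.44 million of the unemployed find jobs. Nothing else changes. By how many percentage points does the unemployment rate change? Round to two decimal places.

Initially, labor force = 198.82 + 12.91 = 211.73 million, so u = 12.91/211.73 = 6.10%.
After the first change, employed falls and unemployed rises by 1.67; labor force unchanged → E = 197.15, U = 14.58, labor force = 211.73 million.
After the second change, unemployed falls and employed rises by 9.44; labor force unchanged → E = 206.59, U = 5.14, labor force = 211.73 million.
New unemployment rate = 5.14 / 211.73 = 2.43%.
Change = 2.43% − 6.10% = −3.67 percentage points.

The unemployment rate changes by −3.67 percentage points.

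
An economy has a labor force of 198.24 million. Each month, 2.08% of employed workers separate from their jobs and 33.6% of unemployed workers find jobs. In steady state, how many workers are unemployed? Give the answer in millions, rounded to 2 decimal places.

Steady-state unemployment rate u* = s/(s+f) = 2.08/(2.08+33.6) = 0.058296.
Unemployed = u* × labor force = 0.058296 × 198.24 ≈ 11.56 million.

About 11.56 million are unemployed in steady state.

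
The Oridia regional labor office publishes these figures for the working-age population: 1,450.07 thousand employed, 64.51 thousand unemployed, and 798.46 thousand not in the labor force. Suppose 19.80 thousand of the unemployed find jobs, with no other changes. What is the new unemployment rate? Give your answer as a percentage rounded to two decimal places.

New unemployment rate ≈ 2.95%.

Initially, labor force = 1,450.07 + 64.51 = 1,514.58 thousand, so u = 64.51/1,514.58 = 4.26%.
After the change, unemployed falls and employed rises by 19.80; labor force unchanged → E = 1,469.87, U = 44.71, labor force = 1,514.58 thousand.
New unemployment rate = 44.71 / 1,514.58 = 2.95%.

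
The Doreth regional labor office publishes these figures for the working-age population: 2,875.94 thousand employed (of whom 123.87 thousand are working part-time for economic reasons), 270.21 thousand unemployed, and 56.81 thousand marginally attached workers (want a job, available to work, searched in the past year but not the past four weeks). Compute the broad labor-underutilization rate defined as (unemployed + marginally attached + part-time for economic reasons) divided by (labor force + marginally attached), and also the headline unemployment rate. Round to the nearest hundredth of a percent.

Broad underutilization rate ≈ 14.08%; headline unemployment rate ≈ 8.59%.

Labor force = 2,875.94 + 270.21 = 3,146.15 thousand.
Numerator = 270.21 + 56.81 + 123.87 = 450.89 thousand.
Denominator = 3,146.15 + 56.81 = 3,202.96 thousand.
Broad rate = 450.89 / 3,202.96 = 14.08%.
Headline unemployment rate = 270.21 / 3,146.15 = 8.59%.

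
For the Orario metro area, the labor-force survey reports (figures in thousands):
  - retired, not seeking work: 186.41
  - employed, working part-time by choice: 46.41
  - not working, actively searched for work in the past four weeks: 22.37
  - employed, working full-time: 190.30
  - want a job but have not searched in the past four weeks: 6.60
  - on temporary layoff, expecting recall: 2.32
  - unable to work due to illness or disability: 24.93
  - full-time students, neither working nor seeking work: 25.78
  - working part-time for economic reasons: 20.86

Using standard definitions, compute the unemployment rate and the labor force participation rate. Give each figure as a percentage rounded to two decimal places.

Unemployment rate ≈ 8.75%; labor force participation rate ≈ 53.66%.

Employed = 46.41 + 190.30 + 20.86 = 257.57 thousand (anyone who worked, including part-time for economic reasons, counts as employed).
Unemployed = 22.37 + 2.32 = 24.69 thousand (jobless and actively searching, or on temporary layoff).
Labor force = 257.57 + 24.69 = 282.26 thousand.
Not in labor force = 186.41 + 6.60 + 24.93 + 25.78 = 243.72 thousand (those not working and not actively searching are outside the labor force — including those who want a job but have given up searching).
Civilian working-age population = 282.26 + 243.72 = 525.98 thousand.
Unemployment rate = 24.69 / 282.26 = 8.75%.
Labor force participation rate = 282.26 / 525.98 = 53.66%.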